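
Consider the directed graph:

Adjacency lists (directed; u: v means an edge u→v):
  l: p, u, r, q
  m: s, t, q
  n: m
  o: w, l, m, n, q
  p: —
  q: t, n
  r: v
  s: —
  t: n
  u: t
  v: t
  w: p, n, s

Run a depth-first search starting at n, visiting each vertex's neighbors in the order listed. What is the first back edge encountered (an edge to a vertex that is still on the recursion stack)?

DFS from n (visiting each vertex's neighbors in the order listed); mark gray on enter, black on exit:
n gray
  m gray
    s gray
    s black
    t gray
      t→n: n is gray → back edge
First back edge: t → n.

t->n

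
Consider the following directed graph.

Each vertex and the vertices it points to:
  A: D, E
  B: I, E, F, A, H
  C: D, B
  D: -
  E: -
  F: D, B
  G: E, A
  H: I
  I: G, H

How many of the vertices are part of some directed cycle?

4

A vertex is on a directed cycle iff it belongs to a strongly connected component of size ≥ 2 (or has a self-loop).
The vertices on cycles are {B, F, H, I} — 4 in total.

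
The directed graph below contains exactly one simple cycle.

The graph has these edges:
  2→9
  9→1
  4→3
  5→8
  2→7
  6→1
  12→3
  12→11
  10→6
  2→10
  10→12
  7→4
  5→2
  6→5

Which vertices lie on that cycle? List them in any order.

2, 5, 6, 10

DFS with gray/black marking from 2:
2 gray
  9 gray
    1 gray
    1 black
  9 black
  10 gray
    6 gray
      6→1: 1 black — skip
      5 gray
        5→2: 2 is gray → back edge
Back edge closes the cycle 2 → 10 → 6 → 5 → 2; its vertices are {2, 5, 6, 10}.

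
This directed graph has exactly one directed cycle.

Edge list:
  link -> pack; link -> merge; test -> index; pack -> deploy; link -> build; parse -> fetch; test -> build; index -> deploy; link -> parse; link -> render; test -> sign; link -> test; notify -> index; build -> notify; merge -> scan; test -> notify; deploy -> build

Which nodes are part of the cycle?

build, index, deploy, notify

DFS with gray/black marking from notify:
notify gray
  index gray
    deploy gray
      build gray
        build→notify: notify is gray → back edge
Back edge closes the cycle notify → index → deploy → build → notify; its vertices are {build, index, deploy, notify}.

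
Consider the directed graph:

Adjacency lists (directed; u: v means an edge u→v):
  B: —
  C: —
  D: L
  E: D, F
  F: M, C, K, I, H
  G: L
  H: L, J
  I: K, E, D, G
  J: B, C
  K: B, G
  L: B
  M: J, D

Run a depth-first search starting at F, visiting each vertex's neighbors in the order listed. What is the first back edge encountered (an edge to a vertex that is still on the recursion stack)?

DFS from F (visiting each vertex's neighbors in the order listed); mark gray on enter, black on exit:
F gray
  M gray
    J gray
      B gray
      B black
      C gray
      C black
    J black
    D gray
      L gray
        L→B: B black — skip
      L black
    D black
  M black
  F→C: C black — skip
  K gray
    K→B: B black — skip
    G gray
      G→L: L black — skip
    G black
  K black
  I gray
    I→K: K black — skip
    E gray
      E→D: D black — skip
      E→F: F is gray → back edge
First back edge: E → F.

E→F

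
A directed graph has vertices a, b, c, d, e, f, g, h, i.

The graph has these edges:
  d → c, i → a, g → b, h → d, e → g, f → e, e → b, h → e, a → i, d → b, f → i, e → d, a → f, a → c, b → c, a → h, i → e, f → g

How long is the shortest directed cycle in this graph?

2

For each vertex v, BFS finds the shortest path from v back to v.
The shortest such closed walk is a → i → a, length 2.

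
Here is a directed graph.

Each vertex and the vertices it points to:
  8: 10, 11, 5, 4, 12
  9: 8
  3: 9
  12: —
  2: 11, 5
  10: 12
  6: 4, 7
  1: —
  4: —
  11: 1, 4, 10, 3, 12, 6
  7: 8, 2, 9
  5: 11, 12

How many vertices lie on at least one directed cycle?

8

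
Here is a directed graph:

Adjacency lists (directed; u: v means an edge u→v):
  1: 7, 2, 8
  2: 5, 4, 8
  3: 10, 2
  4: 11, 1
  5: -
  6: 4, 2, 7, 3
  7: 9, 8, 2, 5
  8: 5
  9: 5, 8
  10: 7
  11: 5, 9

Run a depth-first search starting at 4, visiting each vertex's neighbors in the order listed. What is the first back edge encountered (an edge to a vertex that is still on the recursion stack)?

2->4

DFS from 4 (visiting each vertex's neighbors in the order listed); mark gray on enter, black on exit:
4 gray
  11 gray
    5 gray
    5 black
    9 gray
      9→5: 5 black — skip
      8 gray
        8→5: 5 black — skip
      8 black
    9 black
  11 black
  1 gray
    7 gray
      7→9: 9 black — skip
      7→8: 8 black — skip
      2 gray
        2→5: 5 black — skip
        2→4: 4 is gray → back edge
First back edge: 2 → 4.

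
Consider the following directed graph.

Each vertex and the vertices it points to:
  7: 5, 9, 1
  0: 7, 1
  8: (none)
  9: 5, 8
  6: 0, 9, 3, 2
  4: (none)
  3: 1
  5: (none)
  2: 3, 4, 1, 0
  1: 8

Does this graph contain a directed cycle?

No

DFS with white/gray/black marking, starting from 2:
2 gray
  3 gray
    1 gray
      8 gray
      8 black
    1 black
  3 black
  4 gray
  4 black
  2→1: 1 black — skip
  0 gray
    7 gray
      5 gray
      5 black
      9 gray
        9→5: 5 black — skip
        9→8: 8 black — skip
      9 black
      7→1: 1 black — skip
    7 black
    0→1: 1 black — skip
  0 black
2 black
6 gray
  6→0: 0 black — skip
  6→9: 9 black — skip
  6→3: 3 black — skip
  6→2: 2 black — skip
6 black
Every edge goes to a white or black vertex — no back edge, so the graph is acyclic.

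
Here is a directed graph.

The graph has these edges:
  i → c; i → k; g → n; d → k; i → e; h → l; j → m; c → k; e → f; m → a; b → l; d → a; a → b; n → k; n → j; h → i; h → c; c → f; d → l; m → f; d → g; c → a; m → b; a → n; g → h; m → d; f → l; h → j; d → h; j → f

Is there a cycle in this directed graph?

Yes

DFS with white/gray/black marking, starting from a:
a gray
  n gray
    j gray
      f gray
        l gray
        l black
      f black
      m gray
        m→f: f black — skip
        b gray
          b→l: l black — skip
        b black
        d gray
          k gray
          k black
          h gray
            h→j: j is gray → back edge
Back edge found, so a cycle exists: j → m → d → h → j.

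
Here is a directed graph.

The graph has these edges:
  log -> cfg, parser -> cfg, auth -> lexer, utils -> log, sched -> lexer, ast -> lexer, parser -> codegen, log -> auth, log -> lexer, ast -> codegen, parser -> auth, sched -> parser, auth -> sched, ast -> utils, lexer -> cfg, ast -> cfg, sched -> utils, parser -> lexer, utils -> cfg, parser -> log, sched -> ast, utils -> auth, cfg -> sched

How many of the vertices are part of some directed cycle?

A vertex is on a directed cycle iff it belongs to a strongly connected component of size ≥ 2 (or has a self-loop).
The vertices on cycles are {ast, cfg, log, auth, lexer, sched, utils, parser} — 8 in total.

8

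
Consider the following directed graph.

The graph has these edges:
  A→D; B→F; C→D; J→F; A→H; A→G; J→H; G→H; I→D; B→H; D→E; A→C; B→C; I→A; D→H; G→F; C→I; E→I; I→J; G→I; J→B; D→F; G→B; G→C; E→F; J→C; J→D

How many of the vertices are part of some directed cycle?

8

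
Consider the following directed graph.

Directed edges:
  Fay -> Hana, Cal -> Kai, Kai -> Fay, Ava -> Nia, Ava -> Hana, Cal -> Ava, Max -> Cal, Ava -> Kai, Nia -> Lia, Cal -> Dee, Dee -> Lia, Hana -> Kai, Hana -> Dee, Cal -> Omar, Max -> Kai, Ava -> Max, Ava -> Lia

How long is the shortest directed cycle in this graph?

3

For each vertex v, BFS finds the shortest path from v back to v.
The shortest such closed walk is Cal → Ava → Max → Cal, length 3.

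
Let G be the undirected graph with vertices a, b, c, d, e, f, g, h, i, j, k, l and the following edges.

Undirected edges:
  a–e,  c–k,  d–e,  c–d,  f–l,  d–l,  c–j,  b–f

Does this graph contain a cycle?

No

DFS, tracking each vertex's parent; an edge to a visited non-parent vertex closes a cycle.
Start from k:
visit k (parent –)
  visit c (parent k)
    c–k: parent, skip
    visit j (parent c)
      j–c: parent, skip
    visit d (parent c)
      d–c: parent, skip
      visit l (parent d)
        l–d: parent, skip
        visit f (parent l)
          f–l: parent, skip
          visit b (parent f)
            b–f: parent, skip
      visit e (parent d)
        e–d: parent, skip
        visit a (parent e)
          a–e: parent, skip
visit g (parent –)
visit h (parent –)
visit i (parent –)
No non-parent visited neighbor found — the graph is a forest.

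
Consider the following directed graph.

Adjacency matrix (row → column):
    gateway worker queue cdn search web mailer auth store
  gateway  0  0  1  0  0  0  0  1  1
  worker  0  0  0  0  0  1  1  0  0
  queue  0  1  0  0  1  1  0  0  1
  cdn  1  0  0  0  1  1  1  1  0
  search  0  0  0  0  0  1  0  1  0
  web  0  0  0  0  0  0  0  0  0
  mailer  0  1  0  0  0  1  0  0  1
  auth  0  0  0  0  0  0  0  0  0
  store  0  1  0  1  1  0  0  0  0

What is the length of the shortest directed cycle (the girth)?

For each vertex v, BFS finds the shortest path from v back to v.
The shortest such closed walk is worker → mailer → worker, length 2.

2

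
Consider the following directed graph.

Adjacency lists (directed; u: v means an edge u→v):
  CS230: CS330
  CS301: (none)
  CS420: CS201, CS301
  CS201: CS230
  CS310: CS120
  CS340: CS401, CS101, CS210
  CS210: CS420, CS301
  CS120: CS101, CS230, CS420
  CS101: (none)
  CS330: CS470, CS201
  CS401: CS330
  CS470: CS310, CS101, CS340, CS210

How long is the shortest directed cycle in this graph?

3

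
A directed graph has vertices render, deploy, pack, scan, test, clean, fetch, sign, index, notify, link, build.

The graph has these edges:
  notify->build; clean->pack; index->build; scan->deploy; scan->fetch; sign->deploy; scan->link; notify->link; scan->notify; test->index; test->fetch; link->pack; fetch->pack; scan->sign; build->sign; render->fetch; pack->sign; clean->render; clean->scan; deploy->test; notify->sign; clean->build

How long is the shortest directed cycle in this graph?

5

For each vertex v, BFS finds the shortest path from v back to v.
The shortest such closed walk is build → sign → deploy → test → index → build, length 5.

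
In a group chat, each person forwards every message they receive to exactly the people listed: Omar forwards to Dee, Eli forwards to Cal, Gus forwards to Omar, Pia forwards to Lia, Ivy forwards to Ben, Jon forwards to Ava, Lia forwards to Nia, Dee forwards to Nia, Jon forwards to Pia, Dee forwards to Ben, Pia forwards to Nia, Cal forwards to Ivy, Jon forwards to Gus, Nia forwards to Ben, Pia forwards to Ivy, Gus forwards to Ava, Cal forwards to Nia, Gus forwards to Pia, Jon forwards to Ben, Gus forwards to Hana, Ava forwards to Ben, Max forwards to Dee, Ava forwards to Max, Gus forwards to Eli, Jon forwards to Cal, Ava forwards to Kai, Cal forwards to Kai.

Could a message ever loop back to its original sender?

No

DFS with white/gray/black marking, starting from Ava:
Ava gray
  Kai gray
  Kai black
  Max gray
    Dee gray
      Nia gray
        Ben gray
        Ben black
      Nia black
      Dee→Ben: Ben black — skip
    Dee black
  Max black
  Ava→Ben: Ben black — skip
Ava black
Lia gray
  Lia→Nia: Nia black — skip
Lia black
Gus gray
  Eli gray
    Cal gray
      Cal→Nia: Nia black — skip
      Ivy gray
        Ivy→Ben: Ben black — skip
      Ivy black
      Cal→Kai: Kai black — skip
    Cal black
  Eli black
  Hana gray
  Hana black
  Pia gray
    Pia→Nia: Nia black — skip
    Pia→Lia: Lia black — skip
    Pia→Ivy: Ivy black — skip
  Pia black
  Omar gray
    Omar→Dee: Dee black — skip
  Omar black
  Gus→Ava: Ava black — skip
Gus black
Jon gray
  Jon→Gus: Gus black — skip
  Jon→Ava: Ava black — skip
  Jon→Cal: Cal black — skip
  Jon→Ben: Ben black — skip
  Jon→Pia: Pia black — skip
Jon black
Every edge goes to a white or black vertex — no back edge, so the graph is acyclic.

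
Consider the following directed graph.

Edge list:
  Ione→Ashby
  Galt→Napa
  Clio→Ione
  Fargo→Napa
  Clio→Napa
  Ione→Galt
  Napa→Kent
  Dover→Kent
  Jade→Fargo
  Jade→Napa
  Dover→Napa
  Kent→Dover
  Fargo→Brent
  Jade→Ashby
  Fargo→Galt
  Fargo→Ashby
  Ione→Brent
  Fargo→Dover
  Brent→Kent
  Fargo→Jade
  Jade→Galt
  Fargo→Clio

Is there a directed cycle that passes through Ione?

No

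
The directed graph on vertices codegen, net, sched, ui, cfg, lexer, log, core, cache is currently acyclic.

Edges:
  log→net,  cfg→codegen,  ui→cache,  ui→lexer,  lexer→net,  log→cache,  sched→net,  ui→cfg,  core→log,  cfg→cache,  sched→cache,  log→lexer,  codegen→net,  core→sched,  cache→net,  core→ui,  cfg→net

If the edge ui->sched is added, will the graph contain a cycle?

No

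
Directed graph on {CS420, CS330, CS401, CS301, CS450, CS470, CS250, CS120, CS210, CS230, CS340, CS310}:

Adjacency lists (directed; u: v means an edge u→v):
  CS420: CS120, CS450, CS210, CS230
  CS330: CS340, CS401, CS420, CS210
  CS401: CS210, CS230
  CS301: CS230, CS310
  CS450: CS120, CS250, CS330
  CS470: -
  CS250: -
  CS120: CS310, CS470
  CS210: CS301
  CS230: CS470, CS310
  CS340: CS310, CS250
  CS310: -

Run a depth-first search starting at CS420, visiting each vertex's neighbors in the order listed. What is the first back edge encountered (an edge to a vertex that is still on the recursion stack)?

DFS from CS420 (visiting each vertex's neighbors in the order listed); mark gray on enter, black on exit:
CS420 gray
  CS120 gray
    CS310 gray
    CS310 black
    CS470 gray
    CS470 black
  CS120 black
  CS450 gray
    CS450→CS120: CS120 black — skip
    CS250 gray
    CS250 black
    CS330 gray
      CS340 gray
        CS340→CS310: CS310 black — skip
        CS340→CS250: CS250 black — skip
      CS340 black
      CS401 gray
        CS210 gray
          CS301 gray
            CS230 gray
              CS230→CS470: CS470 black — skip
              CS230→CS310: CS310 black — skip
            CS230 black
            CS301→CS310: CS310 black — skip
          CS301 black
        CS210 black
        CS401→CS230: CS230 black — skip
      CS401 black
      CS330→CS420: CS420 is gray → back edge
First back edge: CS330 → CS420.

CS330→CS420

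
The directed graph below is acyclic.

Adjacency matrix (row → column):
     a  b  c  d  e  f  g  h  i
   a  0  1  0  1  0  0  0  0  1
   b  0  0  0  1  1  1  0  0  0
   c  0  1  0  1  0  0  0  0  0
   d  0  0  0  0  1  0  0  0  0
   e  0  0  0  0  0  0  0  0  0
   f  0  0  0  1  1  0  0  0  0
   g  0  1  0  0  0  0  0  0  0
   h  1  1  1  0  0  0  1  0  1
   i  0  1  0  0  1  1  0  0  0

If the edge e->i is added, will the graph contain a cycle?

Adding e→i creates a cycle iff i can already reach e.
Path from i: i → e.
So i → … → e → i is a cycle.

Yes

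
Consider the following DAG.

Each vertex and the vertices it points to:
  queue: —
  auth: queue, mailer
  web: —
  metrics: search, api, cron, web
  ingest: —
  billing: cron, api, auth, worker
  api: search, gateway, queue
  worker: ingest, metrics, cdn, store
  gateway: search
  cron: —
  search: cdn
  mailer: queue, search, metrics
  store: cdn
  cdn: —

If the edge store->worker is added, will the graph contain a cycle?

Adding store→worker creates a cycle iff worker can already reach store.
Path from worker: worker → store.
So worker → … → store → worker is a cycle.

Yes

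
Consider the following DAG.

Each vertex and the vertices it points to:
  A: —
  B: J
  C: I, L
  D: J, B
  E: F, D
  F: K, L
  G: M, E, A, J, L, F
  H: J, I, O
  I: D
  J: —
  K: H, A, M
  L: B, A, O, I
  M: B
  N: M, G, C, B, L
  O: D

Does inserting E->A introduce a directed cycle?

Adding E→A creates a cycle iff A can already reach E.
Explore from A: no path reaches E. The graph stays acyclic.

No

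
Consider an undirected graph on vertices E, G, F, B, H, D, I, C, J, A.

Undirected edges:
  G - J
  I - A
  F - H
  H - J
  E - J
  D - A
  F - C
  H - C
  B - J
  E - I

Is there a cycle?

DFS, tracking each vertex's parent; an edge to a visited non-parent vertex closes a cycle.
Start from C:
visit C (parent –)
  visit F (parent C)
    visit H (parent F)
      H–C: C visited and ≠ parent → cycle
Cycle: C – F – H – C.

Yes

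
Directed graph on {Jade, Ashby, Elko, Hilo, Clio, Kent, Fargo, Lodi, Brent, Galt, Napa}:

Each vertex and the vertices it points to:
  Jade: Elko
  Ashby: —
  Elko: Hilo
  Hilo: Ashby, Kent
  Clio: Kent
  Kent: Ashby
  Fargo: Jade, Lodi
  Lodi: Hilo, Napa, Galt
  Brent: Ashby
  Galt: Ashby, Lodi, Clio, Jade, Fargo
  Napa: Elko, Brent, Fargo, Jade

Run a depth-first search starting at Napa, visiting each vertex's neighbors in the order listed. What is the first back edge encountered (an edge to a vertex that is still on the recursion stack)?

DFS from Napa (visiting each vertex's neighbors in the order listed); mark gray on enter, black on exit:
Napa gray
  Elko gray
    Hilo gray
      Ashby gray
      Ashby black
      Kent gray
        Kent→Ashby: Ashby black — skip
      Kent black
    Hilo black
  Elko black
  Brent gray
    Brent→Ashby: Ashby black — skip
  Brent black
  Fargo gray
    Jade gray
      Jade→Elko: Elko black — skip
    Jade black
    Lodi gray
      Lodi→Hilo: Hilo black — skip
      Lodi→Napa: Napa is gray → back edge
First back edge: Lodi → Napa.

Lodi→Napa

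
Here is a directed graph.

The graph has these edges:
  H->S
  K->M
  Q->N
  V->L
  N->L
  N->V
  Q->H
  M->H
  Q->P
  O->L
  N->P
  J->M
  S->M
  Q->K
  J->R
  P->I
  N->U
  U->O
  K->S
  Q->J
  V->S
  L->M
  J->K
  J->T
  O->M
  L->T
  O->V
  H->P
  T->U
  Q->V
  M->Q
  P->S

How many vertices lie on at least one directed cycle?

A vertex is on a directed cycle iff it belongs to a strongly connected component of size ≥ 2 (or has a self-loop).
The vertices on cycles are {H, J, K, L, M, N, O, P, Q, S, T, U, V} — 13 in total.

13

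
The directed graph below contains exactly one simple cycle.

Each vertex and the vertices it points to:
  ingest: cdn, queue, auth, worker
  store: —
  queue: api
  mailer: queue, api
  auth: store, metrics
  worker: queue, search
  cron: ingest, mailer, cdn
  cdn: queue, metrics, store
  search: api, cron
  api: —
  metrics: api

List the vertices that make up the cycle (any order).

cron, ingest, search, worker

DFS with gray/black marking from worker:
worker gray
  queue gray
    api gray
    api black
  queue black
  search gray
    search→api: api black — skip
    cron gray
      ingest gray
        cdn gray
          cdn→queue: queue black — skip
          metrics gray
            metrics→api: api black — skip
          metrics black
          store gray
          store black
        cdn black
        ingest→queue: queue black — skip
        auth gray
          auth→store: store black — skip
          auth→metrics: metrics black — skip
        auth black
        ingest→worker: worker is gray → back edge
Back edge closes the cycle worker → search → cron → ingest → worker; its vertices are {cron, ingest, search, worker}.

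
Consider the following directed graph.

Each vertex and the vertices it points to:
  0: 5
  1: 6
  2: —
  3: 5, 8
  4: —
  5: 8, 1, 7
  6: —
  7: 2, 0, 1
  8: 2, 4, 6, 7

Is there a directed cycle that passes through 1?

No

1 lies on a cycle iff there is a path from 1 back to itself.
Exploring from 1, it never reaches itself; equivalently, its strongly connected component is a singleton.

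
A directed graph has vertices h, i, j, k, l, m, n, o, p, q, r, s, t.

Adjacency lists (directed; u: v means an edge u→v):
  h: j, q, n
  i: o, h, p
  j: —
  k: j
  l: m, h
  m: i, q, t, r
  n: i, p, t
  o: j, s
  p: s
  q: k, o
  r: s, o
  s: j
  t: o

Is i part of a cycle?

Yes

i is on a cycle iff i can reach itself via ≥1 edge.
i → h → n → i — yes.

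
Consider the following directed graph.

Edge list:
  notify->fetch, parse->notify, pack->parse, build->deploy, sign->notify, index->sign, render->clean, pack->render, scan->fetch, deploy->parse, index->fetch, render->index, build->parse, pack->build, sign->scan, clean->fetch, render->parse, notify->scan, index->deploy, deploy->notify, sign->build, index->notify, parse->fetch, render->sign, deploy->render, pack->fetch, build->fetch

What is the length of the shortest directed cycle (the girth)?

For each vertex v, BFS finds the shortest path from v back to v.
The shortest such closed walk is render → index → deploy → render, length 3.

3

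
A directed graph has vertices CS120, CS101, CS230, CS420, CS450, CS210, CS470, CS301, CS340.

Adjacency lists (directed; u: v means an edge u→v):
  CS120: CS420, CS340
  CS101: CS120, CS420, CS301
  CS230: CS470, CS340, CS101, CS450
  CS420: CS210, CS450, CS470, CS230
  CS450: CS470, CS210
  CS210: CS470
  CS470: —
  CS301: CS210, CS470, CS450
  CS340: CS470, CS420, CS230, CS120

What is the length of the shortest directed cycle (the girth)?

For each vertex v, BFS finds the shortest path from v back to v.
The shortest such closed walk is CS340 → CS120 → CS340, length 2.

2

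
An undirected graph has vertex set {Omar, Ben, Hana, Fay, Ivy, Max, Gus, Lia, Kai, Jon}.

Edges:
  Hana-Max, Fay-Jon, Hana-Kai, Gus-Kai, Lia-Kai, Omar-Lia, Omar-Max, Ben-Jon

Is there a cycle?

Yes

DFS, tracking each vertex's parent; an edge to a visited non-parent vertex closes a cycle.
Start from Kai:
visit Kai (parent –)
  visit Hana (parent Kai)
    Hana–Kai: parent, skip
    visit Max (parent Hana)
      visit Omar (parent Max)
        Omar–Max: parent, skip
        visit Lia (parent Omar)
          Lia–Kai: Kai visited and ≠ parent → cycle
Cycle: Kai – Hana – Max – Omar – Lia – Kai.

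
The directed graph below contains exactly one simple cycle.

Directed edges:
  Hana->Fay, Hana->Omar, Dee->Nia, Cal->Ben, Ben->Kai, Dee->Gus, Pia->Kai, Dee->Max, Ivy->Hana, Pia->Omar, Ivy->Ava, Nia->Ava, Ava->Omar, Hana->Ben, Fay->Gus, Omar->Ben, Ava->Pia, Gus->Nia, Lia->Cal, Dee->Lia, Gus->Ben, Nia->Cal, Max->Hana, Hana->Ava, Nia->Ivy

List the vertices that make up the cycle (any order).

Fay, Gus, Ivy, Nia, Hana

DFS with gray/black marking from Gus:
Gus gray
  Nia gray
    Ivy gray
      Hana gray
        Omar gray
          Ben gray
            Kai gray
            Kai black
          Ben black
        Omar black
        Ava gray
          Ava→Omar: Omar black — skip
          Pia gray
            Pia→Kai: Kai black — skip
            Pia→Omar: Omar black — skip
          Pia black
        Ava black
        Hana→Ben: Ben black — skip
        Fay gray
          Fay→Gus: Gus is gray → back edge
Back edge closes the cycle Gus → Nia → Ivy → Hana → Fay → Gus; its vertices are {Fay, Gus, Ivy, Nia, Hana}.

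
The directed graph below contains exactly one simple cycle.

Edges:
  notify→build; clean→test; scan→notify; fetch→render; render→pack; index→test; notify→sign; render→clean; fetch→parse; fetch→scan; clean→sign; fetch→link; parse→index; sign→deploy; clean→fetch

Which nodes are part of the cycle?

clean, fetch, render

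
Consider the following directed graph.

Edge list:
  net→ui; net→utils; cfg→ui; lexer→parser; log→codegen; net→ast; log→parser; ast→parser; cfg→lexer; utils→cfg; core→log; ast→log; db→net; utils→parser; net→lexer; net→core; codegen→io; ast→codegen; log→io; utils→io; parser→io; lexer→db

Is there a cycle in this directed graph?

DFS with white/gray/black marking, starting from db:
db gray
  net gray
    utils gray
      io gray
      io black
      cfg gray
        ui gray
        ui black
        lexer gray
          parser gray
            parser→io: io black — skip
          parser black
          lexer→db: db is gray → back edge
Back edge found, so a cycle exists: db → net → utils → cfg → lexer → db.

Yes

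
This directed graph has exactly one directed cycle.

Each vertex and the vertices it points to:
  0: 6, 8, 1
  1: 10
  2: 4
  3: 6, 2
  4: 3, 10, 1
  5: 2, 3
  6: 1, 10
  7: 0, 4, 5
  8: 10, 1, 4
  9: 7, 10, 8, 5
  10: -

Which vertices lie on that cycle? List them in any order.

2, 3, 4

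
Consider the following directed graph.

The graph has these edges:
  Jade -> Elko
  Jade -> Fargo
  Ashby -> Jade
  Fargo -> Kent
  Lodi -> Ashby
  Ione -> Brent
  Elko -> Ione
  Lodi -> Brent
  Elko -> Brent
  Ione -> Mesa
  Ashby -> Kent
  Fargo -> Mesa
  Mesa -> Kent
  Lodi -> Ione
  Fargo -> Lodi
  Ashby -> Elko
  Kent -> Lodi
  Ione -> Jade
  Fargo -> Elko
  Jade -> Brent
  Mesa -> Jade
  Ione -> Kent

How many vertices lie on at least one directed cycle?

8

A vertex is on a directed cycle iff it belongs to a strongly connected component of size ≥ 2 (or has a self-loop).
The vertices on cycles are {Elko, Ione, Jade, Kent, Lodi, Mesa, Ashby, Fargo} — 8 in total.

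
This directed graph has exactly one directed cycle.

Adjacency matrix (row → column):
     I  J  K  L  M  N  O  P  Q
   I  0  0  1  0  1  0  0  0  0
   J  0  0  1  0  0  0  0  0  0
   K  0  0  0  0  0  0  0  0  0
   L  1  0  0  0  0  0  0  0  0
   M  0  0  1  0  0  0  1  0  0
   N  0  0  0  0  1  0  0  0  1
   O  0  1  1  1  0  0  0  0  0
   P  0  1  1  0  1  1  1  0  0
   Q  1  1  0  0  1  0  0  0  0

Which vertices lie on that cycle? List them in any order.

I, L, M, O

DFS with gray/black marking from O:
O gray
  L gray
    I gray
      K gray
      K black
      M gray
        M→O: O is gray → back edge
Back edge closes the cycle O → L → I → M → O; its vertices are {I, L, M, O}.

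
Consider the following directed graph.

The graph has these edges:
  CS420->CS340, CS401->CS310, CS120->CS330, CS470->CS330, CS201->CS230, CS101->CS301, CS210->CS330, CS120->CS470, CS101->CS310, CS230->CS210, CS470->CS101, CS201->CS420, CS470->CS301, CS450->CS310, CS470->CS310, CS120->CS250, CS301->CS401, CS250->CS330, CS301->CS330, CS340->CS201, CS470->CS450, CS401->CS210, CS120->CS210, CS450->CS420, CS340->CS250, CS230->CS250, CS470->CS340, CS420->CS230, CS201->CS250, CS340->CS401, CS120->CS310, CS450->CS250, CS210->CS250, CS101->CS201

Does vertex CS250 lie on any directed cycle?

CS250 lies on a cycle iff there is a path from CS250 back to itself.
Exploring from CS250, it never reaches itself; equivalently, its strongly connected component is a singleton.

No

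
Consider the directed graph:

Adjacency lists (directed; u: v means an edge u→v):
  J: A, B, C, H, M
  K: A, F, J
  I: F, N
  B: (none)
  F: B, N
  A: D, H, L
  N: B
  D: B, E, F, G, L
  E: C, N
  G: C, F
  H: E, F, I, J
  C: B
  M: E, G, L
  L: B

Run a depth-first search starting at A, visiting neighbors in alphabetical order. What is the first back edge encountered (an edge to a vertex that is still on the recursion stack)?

DFS from A (visiting neighbors in alphabetical order); mark gray on enter, black on exit:
A gray
  D gray
    B gray
    B black
    E gray
      C gray
        C→B: B black — skip
      C black
      N gray
        N→B: B black — skip
      N black
    E black
    F gray
      F→B: B black — skip
      F→N: N black — skip
    F black
    G gray
      G→C: C black — skip
      G→F: F black — skip
    G black
    L gray
      L→B: B black — skip
    L black
  D black
  H gray
    H→E: E black — skip
    H→F: F black — skip
    I gray
      I→F: F black — skip
      I→N: N black — skip
    I black
    J gray
      J→A: A is gray → back edge
First back edge: J → A.

J->A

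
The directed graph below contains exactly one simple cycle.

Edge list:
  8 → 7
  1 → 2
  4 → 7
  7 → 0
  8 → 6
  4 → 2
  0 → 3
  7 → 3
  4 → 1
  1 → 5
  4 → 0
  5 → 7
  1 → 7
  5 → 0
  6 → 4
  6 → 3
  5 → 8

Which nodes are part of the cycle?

1, 4, 5, 6, 8

DFS with gray/black marking from 4:
4 gray
  7 gray
    0 gray
      3 gray
      3 black
    0 black
    7→3: 3 black — skip
  7 black
  2 gray
  2 black
  4→0: 0 black — skip
  1 gray
    5 gray
      5→0: 0 black — skip
      8 gray
        6 gray
          6→4: 4 is gray → back edge
Back edge closes the cycle 4 → 1 → 5 → 8 → 6 → 4; its vertices are {1, 4, 5, 6, 8}.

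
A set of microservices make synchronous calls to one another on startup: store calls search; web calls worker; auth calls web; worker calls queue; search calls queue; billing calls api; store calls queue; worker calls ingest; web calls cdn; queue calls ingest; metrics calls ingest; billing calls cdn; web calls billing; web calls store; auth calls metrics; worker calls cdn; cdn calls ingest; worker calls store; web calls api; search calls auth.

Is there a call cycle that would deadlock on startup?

DFS with white/gray/black marking, starting from worker:
worker gray
  store gray
    search gray
      auth gray
        web gray
          web→worker: worker is gray → back edge
Back edge found, so a cycle exists: worker → store → search → auth → web → worker.

Yes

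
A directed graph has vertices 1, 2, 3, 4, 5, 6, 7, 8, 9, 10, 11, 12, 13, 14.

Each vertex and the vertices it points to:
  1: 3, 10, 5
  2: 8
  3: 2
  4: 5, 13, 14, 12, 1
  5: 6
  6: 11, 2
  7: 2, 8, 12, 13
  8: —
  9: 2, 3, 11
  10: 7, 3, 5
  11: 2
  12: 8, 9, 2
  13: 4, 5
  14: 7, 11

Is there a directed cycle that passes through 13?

Yes

13 is on a cycle iff 13 can reach itself via ≥1 edge.
13 → 4 → 13 — yes.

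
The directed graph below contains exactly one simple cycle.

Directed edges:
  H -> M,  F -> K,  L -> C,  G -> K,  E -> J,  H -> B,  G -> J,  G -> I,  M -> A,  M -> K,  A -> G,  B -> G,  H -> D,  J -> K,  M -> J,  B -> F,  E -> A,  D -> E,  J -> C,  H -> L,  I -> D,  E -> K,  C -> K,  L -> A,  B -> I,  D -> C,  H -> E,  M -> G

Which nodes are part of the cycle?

DFS with gray/black marking from I:
I gray
  D gray
    C gray
      K gray
      K black
    C black
    E gray
      A gray
        G gray
          G→K: K black — skip
          J gray
            J→C: C black — skip
            J→K: K black — skip
          J black
          G→I: I is gray → back edge
Back edge closes the cycle I → D → E → A → G → I; its vertices are {A, D, E, G, I}.

A, D, E, G, I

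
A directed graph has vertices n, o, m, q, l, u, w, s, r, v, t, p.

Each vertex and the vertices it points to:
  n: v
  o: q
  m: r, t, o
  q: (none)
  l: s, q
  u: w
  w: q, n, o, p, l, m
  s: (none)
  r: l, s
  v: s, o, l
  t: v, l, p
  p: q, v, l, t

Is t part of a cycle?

Yes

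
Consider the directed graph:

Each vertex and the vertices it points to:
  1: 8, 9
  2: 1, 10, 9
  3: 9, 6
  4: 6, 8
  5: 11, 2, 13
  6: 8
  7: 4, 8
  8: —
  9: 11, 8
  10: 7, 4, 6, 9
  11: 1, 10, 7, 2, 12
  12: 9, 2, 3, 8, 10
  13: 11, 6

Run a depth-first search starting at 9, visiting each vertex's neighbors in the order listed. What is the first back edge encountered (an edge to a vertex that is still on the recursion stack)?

DFS from 9 (visiting each vertex's neighbors in the order listed); mark gray on enter, black on exit:
9 gray
  11 gray
    1 gray
      8 gray
      8 black
      1→9: 9 is gray → back edge
First back edge: 1 → 9.

1→9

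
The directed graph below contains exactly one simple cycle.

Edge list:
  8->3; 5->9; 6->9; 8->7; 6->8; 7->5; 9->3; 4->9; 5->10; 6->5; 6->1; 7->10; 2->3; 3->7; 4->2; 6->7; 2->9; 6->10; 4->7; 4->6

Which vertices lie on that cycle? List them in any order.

3, 5, 7, 9

DFS with gray/black marking from 9:
9 gray
  3 gray
    7 gray
      10 gray
      10 black
      5 gray
        5→9: 9 is gray → back edge
Back edge closes the cycle 9 → 3 → 7 → 5 → 9; its vertices are {3, 5, 7, 9}.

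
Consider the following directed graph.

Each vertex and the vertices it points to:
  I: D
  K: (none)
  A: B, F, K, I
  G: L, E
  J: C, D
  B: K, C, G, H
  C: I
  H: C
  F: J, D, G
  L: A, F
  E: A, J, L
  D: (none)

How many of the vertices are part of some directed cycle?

A vertex is on a directed cycle iff it belongs to a strongly connected component of size ≥ 2 (or has a self-loop).
The vertices on cycles are {A, B, E, F, G, L} — 6 in total.

6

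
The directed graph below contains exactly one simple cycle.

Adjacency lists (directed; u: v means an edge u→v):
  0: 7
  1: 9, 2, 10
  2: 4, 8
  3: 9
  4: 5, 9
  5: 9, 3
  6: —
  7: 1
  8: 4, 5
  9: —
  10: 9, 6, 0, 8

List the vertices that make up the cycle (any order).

0, 1, 7, 10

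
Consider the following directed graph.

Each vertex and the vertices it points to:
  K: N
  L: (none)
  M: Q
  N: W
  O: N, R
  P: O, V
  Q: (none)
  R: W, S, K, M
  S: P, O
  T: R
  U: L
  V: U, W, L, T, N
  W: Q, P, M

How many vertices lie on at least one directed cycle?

9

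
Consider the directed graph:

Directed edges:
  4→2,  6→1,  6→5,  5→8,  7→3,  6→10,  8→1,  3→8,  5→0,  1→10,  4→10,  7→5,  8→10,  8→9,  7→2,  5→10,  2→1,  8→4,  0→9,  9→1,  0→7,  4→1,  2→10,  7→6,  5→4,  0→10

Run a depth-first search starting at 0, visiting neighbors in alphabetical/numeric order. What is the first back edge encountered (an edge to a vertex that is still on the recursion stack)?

5→0

DFS from 0 (visiting neighbors in alphabetical/numeric order); mark gray on enter, black on exit:
0 gray
  7 gray
    2 gray
      1 gray
        10 gray
        10 black
      1 black
      2→10: 10 black — skip
    2 black
    3 gray
      8 gray
        8→1: 1 black — skip
        4 gray
          4→1: 1 black — skip
          4→2: 2 black — skip
          4→10: 10 black — skip
        4 black
        9 gray
          9→1: 1 black — skip
        9 black
        8→10: 10 black — skip
      8 black
    3 black
    5 gray
      5→0: 0 is gray → back edge
First back edge: 5 → 0.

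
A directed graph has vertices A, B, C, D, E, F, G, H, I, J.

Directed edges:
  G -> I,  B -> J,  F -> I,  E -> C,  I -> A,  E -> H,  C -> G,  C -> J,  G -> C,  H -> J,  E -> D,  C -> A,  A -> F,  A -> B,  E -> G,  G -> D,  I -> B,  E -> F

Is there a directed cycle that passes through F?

F is on a cycle iff F can reach itself via ≥1 edge.
F → I → A → F — yes.

Yes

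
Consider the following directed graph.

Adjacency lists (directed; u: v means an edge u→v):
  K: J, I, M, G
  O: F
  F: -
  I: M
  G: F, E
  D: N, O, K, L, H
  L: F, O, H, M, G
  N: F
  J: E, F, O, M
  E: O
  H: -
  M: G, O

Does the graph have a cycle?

No

DFS with white/gray/black marking, starting from L:
L gray
  F gray
  F black
  O gray
    O→F: F black — skip
  O black
  H gray
  H black
  M gray
    G gray
      G→F: F black — skip
      E gray
        E→O: O black — skip
      E black
    G black
    M→O: O black — skip
  M black
  L→G: G black — skip
L black
K gray
  J gray
    J→E: E black — skip
    J→F: F black — skip
    J→O: O black — skip
    J→M: M black — skip
  J black
  I gray
    I→M: M black — skip
  I black
  K→M: M black — skip
  K→G: G black — skip
K black
D gray
  N gray
    N→F: F black — skip
  N black
  D→O: O black — skip
  D→K: K black — skip
  D→L: L black — skip
  D→H: H black — skip
D black
Every edge goes to a white or black vertex — no back edge, so the graph is acyclic.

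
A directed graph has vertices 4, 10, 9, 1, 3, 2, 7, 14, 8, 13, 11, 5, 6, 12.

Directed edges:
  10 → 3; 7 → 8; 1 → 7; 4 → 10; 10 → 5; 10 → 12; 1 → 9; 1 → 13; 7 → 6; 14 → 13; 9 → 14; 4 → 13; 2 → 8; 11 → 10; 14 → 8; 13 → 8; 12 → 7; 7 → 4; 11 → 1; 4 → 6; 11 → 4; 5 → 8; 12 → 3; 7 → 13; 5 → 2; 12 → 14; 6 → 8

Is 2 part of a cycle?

2 lies on a cycle iff there is a path from 2 back to itself.
Exploring from 2, it never reaches itself; equivalently, its strongly connected component is a singleton.

No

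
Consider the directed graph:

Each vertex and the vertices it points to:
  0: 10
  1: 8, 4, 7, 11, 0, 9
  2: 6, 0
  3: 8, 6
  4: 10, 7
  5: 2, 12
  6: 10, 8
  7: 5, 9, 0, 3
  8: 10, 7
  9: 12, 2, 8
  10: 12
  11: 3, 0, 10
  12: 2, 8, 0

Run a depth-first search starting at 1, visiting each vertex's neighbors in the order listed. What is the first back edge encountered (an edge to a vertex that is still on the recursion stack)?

6→10

DFS from 1 (visiting each vertex's neighbors in the order listed); mark gray on enter, black on exit:
1 gray
  8 gray
    10 gray
      12 gray
        2 gray
          6 gray
            6→10: 10 is gray → back edge
First back edge: 6 → 10.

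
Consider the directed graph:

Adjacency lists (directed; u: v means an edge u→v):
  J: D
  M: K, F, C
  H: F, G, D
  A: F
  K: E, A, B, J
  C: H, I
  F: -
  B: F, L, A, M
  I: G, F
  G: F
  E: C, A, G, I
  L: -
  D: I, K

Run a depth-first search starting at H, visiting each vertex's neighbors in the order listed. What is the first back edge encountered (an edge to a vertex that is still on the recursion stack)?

C→H

DFS from H (visiting each vertex's neighbors in the order listed); mark gray on enter, black on exit:
H gray
  F gray
  F black
  G gray
    G→F: F black — skip
  G black
  D gray
    I gray
      I→G: G black — skip
      I→F: F black — skip
    I black
    K gray
      E gray
        C gray
          C→H: H is gray → back edge
First back edge: C → H.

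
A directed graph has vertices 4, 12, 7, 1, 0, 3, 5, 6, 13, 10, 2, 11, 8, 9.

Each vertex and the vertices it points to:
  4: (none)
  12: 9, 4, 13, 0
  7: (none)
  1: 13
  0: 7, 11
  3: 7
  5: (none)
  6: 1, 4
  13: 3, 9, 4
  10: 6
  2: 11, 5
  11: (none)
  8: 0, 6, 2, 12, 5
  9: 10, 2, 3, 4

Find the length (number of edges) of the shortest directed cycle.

5

For each vertex v, BFS finds the shortest path from v back to v.
The shortest such closed walk is 13 → 9 → 10 → 6 → 1 → 13, length 5.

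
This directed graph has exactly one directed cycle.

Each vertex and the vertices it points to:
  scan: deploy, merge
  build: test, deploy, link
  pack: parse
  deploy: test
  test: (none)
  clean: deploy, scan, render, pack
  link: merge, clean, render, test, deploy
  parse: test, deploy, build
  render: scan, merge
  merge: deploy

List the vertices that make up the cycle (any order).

DFS with gray/black marking from clean:
clean gray
  deploy gray
    test gray
    test black
  deploy black
  scan gray
    scan→deploy: deploy black — skip
    merge gray
      merge→deploy: deploy black — skip
    merge black
  scan black
  render gray
    render→scan: scan black — skip
    render→merge: merge black — skip
  render black
  pack gray
    parse gray
      parse→test: test black — skip
      parse→deploy: deploy black — skip
      build gray
        build→test: test black — skip
        build→deploy: deploy black — skip
        link gray
          link→merge: merge black — skip
          link→clean: clean is gray → back edge
Back edge closes the cycle clean → pack → parse → build → link → clean; its vertices are {link, pack, build, clean, parse}.

link, pack, build, clean, parse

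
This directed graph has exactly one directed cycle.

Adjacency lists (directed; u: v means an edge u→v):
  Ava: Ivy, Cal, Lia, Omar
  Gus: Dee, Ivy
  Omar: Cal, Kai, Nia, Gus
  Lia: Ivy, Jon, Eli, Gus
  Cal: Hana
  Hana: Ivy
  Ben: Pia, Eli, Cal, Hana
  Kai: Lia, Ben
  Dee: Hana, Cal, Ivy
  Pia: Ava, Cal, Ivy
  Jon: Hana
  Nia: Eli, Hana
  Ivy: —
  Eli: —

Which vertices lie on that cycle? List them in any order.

Ava, Ben, Kai, Pia, Omar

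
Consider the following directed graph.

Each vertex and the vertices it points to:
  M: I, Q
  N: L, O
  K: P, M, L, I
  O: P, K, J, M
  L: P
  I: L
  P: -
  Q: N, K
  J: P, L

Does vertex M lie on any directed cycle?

Yes

M is on a cycle iff M can reach itself via ≥1 edge.
M → Q → K → M — yes.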